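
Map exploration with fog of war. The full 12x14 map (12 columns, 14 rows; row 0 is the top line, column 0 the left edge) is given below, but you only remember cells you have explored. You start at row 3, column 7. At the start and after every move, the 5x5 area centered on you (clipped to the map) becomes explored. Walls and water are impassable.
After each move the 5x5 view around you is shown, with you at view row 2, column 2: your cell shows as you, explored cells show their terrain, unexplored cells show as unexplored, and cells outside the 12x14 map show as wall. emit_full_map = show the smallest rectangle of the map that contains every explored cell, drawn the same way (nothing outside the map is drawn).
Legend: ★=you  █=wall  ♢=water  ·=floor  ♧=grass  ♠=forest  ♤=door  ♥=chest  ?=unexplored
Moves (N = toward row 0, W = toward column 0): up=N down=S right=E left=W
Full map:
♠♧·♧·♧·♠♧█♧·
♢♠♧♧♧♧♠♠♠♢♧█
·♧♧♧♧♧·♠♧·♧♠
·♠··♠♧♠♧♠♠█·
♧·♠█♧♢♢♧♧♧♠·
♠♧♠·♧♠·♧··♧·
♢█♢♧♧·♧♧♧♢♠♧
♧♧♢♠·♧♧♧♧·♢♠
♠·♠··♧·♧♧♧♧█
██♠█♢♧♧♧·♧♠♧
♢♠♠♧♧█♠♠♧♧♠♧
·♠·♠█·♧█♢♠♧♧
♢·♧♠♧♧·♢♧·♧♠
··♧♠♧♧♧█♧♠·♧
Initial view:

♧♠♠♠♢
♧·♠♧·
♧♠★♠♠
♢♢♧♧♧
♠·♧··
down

♧·♠♧·
♧♠♧♠♠
♢♢★♧♧
♠·♧··
·♧♧♧♢

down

♧♠♧♠♠
♢♢♧♧♧
♠·★··
·♧♧♧♢
♧♧♧♧·

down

♢♢♧♧♧
♠·♧··
·♧★♧♢
♧♧♧♧·
♧·♧♧♧

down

♠·♧··
·♧♧♧♢
♧♧★♧·
♧·♧♧♧
♧♧♧·♧

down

·♧♧♧♢
♧♧♧♧·
♧·★♧♧
♧♧♧·♧
█♠♠♧♧

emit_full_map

♧♠♠♠♢
♧·♠♧·
♧♠♧♠♠
♢♢♧♧♧
♠·♧··
·♧♧♧♢
♧♧♧♧·
♧·★♧♧
♧♧♧·♧
█♠♠♧♧

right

♧♧♧♢♠
♧♧♧·♢
·♧★♧♧
♧♧·♧♠
♠♠♧♧♠

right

♧♧♢♠♧
♧♧·♢♠
♧♧★♧█
♧·♧♠♧
♠♧♧♠♧

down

♧♧·♢♠
♧♧♧♧█
♧·★♠♧
♠♧♧♠♧
█♢♠♧♧

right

♧·♢♠█
♧♧♧██
·♧★♧█
♧♧♠♧█
♢♠♧♧█

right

·♢♠██
♧♧███
♧♠★██
♧♠♧██
♠♧♧██

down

♧♧███
♧♠♧██
♧♠★██
♠♧♧██
·♧♠██

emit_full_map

♧♠♠♠♢??
♧·♠♧·??
♧♠♧♠♠??
♢♢♧♧♧??
♠·♧··??
·♧♧♧♢♠♧
♧♧♧♧·♢♠
♧·♧♧♧♧█
♧♧♧·♧♠♧
█♠♠♧♧♠★
??█♢♠♧♧
????·♧♠

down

♧♠♧██
♧♠♧██
♠♧★██
·♧♠██
♠·♧██

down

♧♠♧██
♠♧♧██
·♧★██
♠·♧██
█████

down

♠♧♧██
·♧♠██
♠·★██
█████
█████

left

♢♠♧♧█
♧·♧♠█
♧♠★♧█
█████
█████

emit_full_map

♧♠♠♠♢??
♧·♠♧·??
♧♠♧♠♠??
♢♢♧♧♧??
♠·♧··??
·♧♧♧♢♠♧
♧♧♧♧·♢♠
♧·♧♧♧♧█
♧♧♧·♧♠♧
█♠♠♧♧♠♧
??█♢♠♧♧
???♧·♧♠
???♧♠★♧


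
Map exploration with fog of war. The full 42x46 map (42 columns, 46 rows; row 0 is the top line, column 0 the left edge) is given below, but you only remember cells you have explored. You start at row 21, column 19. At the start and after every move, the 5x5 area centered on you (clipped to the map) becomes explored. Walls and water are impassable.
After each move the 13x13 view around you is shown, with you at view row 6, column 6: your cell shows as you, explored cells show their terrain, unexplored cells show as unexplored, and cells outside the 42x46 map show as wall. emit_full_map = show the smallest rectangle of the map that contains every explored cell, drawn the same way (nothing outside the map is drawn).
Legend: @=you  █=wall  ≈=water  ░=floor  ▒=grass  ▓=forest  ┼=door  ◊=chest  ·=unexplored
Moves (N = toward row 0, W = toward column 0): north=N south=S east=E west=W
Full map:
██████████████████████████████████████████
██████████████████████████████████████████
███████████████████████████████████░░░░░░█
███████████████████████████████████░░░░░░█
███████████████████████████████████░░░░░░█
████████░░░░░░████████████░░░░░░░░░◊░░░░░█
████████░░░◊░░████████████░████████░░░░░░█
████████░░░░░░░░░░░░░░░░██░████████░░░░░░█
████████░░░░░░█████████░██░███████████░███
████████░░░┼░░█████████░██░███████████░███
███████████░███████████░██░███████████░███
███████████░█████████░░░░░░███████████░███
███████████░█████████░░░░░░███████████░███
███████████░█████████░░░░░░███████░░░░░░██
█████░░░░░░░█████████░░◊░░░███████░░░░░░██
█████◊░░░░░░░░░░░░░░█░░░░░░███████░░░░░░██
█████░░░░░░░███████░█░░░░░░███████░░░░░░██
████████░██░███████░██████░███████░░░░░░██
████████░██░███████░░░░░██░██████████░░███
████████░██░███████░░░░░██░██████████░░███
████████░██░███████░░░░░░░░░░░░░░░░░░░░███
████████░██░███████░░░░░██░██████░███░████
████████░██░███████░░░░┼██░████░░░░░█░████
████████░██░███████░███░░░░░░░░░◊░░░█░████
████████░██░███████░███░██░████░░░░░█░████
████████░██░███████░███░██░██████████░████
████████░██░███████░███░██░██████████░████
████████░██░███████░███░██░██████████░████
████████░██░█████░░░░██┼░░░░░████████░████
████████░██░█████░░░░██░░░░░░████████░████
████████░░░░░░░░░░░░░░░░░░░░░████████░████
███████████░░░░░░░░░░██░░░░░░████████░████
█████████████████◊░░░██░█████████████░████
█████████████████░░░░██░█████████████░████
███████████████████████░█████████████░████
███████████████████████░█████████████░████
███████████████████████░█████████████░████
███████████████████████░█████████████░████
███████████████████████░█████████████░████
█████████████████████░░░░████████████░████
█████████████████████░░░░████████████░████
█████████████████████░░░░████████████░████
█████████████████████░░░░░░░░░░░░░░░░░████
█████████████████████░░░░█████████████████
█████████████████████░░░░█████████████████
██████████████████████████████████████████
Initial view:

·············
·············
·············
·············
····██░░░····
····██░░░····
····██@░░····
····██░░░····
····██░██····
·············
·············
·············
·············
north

·············
·············
·············
·············
····██░░░····
····██░░░····
····██@░░····
····██░░░····
····██░░░····
····██░██····
·············
·············
·············

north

·············
·············
·············
·············
····██░██····
····██░░░····
····██@░░····
····██░░░····
····██░░░····
····██░░░····
····██░██····
·············
·············

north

·············
·············
·············
·············
····██░█░····
····██░██····
····██@░░····
····██░░░····
····██░░░····
····██░░░····
····██░░░····
····██░██····
·············

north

·············
·············
·············
·············
····░░░█░····
····██░█░····
····██@██····
····██░░░····
····██░░░····
····██░░░····
····██░░░····
····██░░░····
····██░██····

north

·············
·············
·············
·············
····████░····
····░░░█░····
····██@█░····
····██░██····
····██░░░····
····██░░░····
····██░░░····
····██░░░····
····██░░░····

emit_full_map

████░
░░░█░
██@█░
██░██
██░░░
██░░░
██░░░
██░░░
██░░░
██░██

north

·············
·············
·············
·············
····████░····
····████░····
····░░@█░····
····██░█░····
····██░██····
····██░░░····
····██░░░····
····██░░░····
····██░░░····

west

·············
·············
·············
·············
····█████░···
····█████░···
····░░@░█░···
····███░█░···
····███░██···
·····██░░░···
·····██░░░···
·····██░░░···
·····██░░░···

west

·············
·············
·············
·············
····██████░··
····██████░··
····░░@░░█░··
····████░█░··
····████░██··
······██░░░··
······██░░░··
······██░░░··
······██░░░··

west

·············
·············
·············
·············
····███████░·
····███████░·
····░░@░░░█░·
····█████░█░·
····█████░██·
·······██░░░·
·······██░░░·
·······██░░░·
·······██░░░·

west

·············
·············
·············
·············
····████████░
····████████░
····░░@░░░░█░
····██████░█░
····██████░██
········██░░░
········██░░░
········██░░░
········██░░░

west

·············
·············
·············
·············
····█████████
····█████████
····░░@░░░░░█
····███████░█
····███████░█
·········██░░
·········██░░
·········██░░
·········██░░

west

·············
·············
·············
·············
····░████████
····░████████
····░░@░░░░░░
····░███████░
····░███████░
··········██░
··········██░
··········██░
··········██░

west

·············
·············
·············
·············
····█░███████
····░░███████
····░░@░░░░░░
····░░███████
····█░███████
···········██
···········██
···········██
···········██

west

·············
·············
·············
·············
····██░██████
····░░░██████
····░░@░░░░░░
····░░░██████
····██░██████
············█
············█
············█
············█

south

·············
·············
·············
····██░██████
····░░░██████
····░░░░░░░░░
····░░@██████
····██░██████
····██░██···█
············█
············█
············█
············█

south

·············
·············
····██░██████
····░░░██████
····░░░░░░░░░
····░░░██████
····██@██████
····██░██···█
····██░██···█
············█
············█
············█
············█

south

·············
····██░██████
····░░░██████
····░░░░░░░░░
····░░░██████
····██░██████
····██@██···█
····██░██···█
····██░██···█
············█
············█
············█
·············

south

····██░██████
····░░░██████
····░░░░░░░░░
····░░░██████
····██░██████
····██░██···█
····██@██···█
····██░██···█
····██░██···█
············█
············█
·············
·············

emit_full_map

██░█████████░
░░░█████████░
░░░░░░░░░░░█░
░░░███████░█░
██░███████░██
██░██···██░░░
██@██···██░░░
██░██···██░░░
██░██···██░░░
········██░░░
········██░██


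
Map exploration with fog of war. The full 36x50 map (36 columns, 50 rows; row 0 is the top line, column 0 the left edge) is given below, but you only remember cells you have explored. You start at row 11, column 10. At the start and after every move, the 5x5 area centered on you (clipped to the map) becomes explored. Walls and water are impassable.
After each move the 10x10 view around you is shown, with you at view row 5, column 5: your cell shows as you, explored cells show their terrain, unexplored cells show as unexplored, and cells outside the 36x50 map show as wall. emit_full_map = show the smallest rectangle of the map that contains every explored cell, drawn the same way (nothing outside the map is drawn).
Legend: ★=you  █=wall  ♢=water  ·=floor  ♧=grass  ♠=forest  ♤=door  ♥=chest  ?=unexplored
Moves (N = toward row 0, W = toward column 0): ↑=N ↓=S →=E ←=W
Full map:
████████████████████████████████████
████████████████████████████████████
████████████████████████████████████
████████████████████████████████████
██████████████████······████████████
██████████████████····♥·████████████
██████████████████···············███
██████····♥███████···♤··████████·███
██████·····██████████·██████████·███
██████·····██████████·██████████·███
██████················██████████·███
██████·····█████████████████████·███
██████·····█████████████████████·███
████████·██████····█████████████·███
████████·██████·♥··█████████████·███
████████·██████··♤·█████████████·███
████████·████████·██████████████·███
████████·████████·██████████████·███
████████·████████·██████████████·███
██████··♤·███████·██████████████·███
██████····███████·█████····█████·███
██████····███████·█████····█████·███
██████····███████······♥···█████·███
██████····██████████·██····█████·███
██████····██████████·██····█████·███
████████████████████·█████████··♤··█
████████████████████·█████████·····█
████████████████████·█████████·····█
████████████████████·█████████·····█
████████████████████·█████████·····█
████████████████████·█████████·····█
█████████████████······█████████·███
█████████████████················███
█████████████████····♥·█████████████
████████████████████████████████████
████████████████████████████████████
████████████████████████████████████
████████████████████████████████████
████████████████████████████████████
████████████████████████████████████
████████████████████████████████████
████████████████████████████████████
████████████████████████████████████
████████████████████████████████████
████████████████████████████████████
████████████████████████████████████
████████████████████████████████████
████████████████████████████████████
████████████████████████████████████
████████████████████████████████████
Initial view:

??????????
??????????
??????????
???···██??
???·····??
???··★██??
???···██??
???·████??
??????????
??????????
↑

??????????
??????????
??????????
???···██??
???···██??
???··★··??
???···██??
???···██??
???·████??
??????????

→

??????????
??????????
??????????
??···███??
??···███??
??···★··??
??···███??
??···███??
??·████???
??????????

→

??????????
??????????
??????????
?···████??
?···████??
?····★··??
?···████??
?···████??
?·████????
??????????

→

??????????
??????????
??????????
···█████??
···█████??
·····★··??
···█████??
···█████??
·████?????
??????????

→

??????????
??????????
??????????
··██████??
··██████??
·····★··??
··██████??
··██████??
████??????
??????????

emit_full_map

···██████
···██████
······★··
···██████
···██████
·████????

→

??????????
??????????
??????????
·███████??
·███████??
·····★··??
·███████??
·███████??
███???????
??????????

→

??????????
??????????
??????????
████████??
████████??
·····★··??
████████??
████████??
██????????
??????????

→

??????????
??????????
??????????
████████??
████████??
·····★··??
████████??
████████??
█?????????
??????????

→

??????????
??????????
??????????
████████??
████████??
·····★··??
████████??
████████??
??????????
??????????

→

??????????
??????????
??????????
███████·??
███████·??
·····★··??
████████??
████████??
??????????
??????????

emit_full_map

···██████████·
···██████████·
···········★··
···███████████
···███████████
·████?????????

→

??????????
??????????
??????????
██████·█??
██████·█??
·····★·█??
████████??
████████??
??????????
??????????

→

??????????
??????????
??????????
█████·██??
█████·██??
·····★██??
████████??
████████??
??????????
??????????

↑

??????????
??????????
??????????
???··♤··??
█████·██??
█████★██??
······██??
████████??
████████??
??????????

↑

??????????
??????????
??????????
???·····??
???··♤··??
█████★██??
█████·██??
······██??
████████??
████████??

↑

??????????
??????????
??????????
???···♥·??
???·····??
???··★··??
█████·██??
█████·██??
······██??
████████??

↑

??????????
??????????
??????????
???·····??
???···♥·??
???··★··??
???··♤··??
█████·██??
█████·██??
······██??

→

??????????
??????????
??????????
??·····█??
??···♥·█??
??···★··??
??··♤··█??
████·███??
████·██???
·····██???

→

??????????
??????????
??????????
?·····██??
?···♥·██??
?····★··??
?··♤··██??
███·████??
███·██????
····██????

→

??????????
??????????
??????????
·····███??
···♥·███??
·····★··??
··♤··███??
██·█████??
██·██?????
···██?????

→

??????????
??????????
??????????
····████??
··♥·████??
·····★··??
·♤··████??
█·██████??
█·██??????
··██??????

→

??????????
??????????
??????????
···█████??
·♥·█████??
·····★··??
♤··█████??
·███████??
·██???????
·██???????

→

??????????
??????????
??????????
··██████??
♥·██████??
·····★··??
··██████??
████████??
██????????
██????????

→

??????????
??????????
??????????
·███████??
·███████??
·····★··??
·███████??
████████??
█?????????
█?????????

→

??????????
??????????
??????????
████████??
████████??
·····★··??
████████??
████████??
??????????
??????????

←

??????????
??????????
??????????
·████████?
·████████?
·····★···?
·████████?
█████████?
█?????????
█?????????

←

??????????
??????????
??????????
··████████
♥·████████
·····★····
··████████
██████████
██????????
██????????

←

??????????
??????????
??????????
···███████
·♥·███████
·····★····
♤··███████
·█████████
·██???????
·██???????

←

??????????
??????????
??????????
····██████
··♥·██████
·····★····
·♤··██████
█·████████
█·██??????
··██??????

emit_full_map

???????????·····████████
???????????···♥·████████
???????????······★······
???????????··♤··████████
···██████████·██████████
···██████████·██????????
··············██????????
···█████████████????????
···█████████████????????
·████???????????????????


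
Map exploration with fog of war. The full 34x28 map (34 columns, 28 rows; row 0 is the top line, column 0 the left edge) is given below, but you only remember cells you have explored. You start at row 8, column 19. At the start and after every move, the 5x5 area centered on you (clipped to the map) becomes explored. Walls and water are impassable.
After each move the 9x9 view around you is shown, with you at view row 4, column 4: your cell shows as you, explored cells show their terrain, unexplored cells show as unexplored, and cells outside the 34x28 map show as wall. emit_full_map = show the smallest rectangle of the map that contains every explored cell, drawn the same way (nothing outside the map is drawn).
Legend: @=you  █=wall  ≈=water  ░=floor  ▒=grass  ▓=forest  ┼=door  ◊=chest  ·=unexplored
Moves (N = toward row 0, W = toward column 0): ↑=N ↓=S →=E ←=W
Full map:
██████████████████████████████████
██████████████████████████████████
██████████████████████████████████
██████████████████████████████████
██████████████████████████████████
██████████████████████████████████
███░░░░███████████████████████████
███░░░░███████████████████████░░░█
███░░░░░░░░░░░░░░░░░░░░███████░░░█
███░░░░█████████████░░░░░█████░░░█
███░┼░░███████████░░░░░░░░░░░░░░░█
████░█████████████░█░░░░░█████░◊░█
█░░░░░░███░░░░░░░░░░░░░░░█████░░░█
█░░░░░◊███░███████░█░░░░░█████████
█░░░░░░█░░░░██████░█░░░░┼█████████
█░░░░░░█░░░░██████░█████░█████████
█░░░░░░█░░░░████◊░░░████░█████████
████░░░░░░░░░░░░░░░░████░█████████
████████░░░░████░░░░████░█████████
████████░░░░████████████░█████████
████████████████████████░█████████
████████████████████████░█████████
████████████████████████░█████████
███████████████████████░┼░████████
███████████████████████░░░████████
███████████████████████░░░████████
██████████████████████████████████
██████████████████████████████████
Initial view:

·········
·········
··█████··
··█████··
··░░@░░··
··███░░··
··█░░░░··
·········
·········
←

·········
·········
··██████·
··██████·
··░░@░░░·
··████░░·
··██░░░░·
·········
·········

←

·········
·········
··███████
··███████
··░░@░░░░
··█████░░
··███░░░░
·········
·········

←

·········
·········
··███████
··███████
··░░@░░░░
··██████░
··████░░░
·········
·········

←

·········
·········
··███████
··███████
··░░@░░░░
··███████
··█████░░
·········
·········

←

·········
·········
··███████
··███████
··░░@░░░░
··███████
··██████░
·········
·········

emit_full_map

██████████
██████████
░░@░░░░░░░
████████░░
██████░░░░

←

·········
·········
··███████
··███████
··░░@░░░░
··███████
··███████
·········
·········

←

·········
·········
··███████
··███████
··░░@░░░░
··███████
··███████
·········
·········


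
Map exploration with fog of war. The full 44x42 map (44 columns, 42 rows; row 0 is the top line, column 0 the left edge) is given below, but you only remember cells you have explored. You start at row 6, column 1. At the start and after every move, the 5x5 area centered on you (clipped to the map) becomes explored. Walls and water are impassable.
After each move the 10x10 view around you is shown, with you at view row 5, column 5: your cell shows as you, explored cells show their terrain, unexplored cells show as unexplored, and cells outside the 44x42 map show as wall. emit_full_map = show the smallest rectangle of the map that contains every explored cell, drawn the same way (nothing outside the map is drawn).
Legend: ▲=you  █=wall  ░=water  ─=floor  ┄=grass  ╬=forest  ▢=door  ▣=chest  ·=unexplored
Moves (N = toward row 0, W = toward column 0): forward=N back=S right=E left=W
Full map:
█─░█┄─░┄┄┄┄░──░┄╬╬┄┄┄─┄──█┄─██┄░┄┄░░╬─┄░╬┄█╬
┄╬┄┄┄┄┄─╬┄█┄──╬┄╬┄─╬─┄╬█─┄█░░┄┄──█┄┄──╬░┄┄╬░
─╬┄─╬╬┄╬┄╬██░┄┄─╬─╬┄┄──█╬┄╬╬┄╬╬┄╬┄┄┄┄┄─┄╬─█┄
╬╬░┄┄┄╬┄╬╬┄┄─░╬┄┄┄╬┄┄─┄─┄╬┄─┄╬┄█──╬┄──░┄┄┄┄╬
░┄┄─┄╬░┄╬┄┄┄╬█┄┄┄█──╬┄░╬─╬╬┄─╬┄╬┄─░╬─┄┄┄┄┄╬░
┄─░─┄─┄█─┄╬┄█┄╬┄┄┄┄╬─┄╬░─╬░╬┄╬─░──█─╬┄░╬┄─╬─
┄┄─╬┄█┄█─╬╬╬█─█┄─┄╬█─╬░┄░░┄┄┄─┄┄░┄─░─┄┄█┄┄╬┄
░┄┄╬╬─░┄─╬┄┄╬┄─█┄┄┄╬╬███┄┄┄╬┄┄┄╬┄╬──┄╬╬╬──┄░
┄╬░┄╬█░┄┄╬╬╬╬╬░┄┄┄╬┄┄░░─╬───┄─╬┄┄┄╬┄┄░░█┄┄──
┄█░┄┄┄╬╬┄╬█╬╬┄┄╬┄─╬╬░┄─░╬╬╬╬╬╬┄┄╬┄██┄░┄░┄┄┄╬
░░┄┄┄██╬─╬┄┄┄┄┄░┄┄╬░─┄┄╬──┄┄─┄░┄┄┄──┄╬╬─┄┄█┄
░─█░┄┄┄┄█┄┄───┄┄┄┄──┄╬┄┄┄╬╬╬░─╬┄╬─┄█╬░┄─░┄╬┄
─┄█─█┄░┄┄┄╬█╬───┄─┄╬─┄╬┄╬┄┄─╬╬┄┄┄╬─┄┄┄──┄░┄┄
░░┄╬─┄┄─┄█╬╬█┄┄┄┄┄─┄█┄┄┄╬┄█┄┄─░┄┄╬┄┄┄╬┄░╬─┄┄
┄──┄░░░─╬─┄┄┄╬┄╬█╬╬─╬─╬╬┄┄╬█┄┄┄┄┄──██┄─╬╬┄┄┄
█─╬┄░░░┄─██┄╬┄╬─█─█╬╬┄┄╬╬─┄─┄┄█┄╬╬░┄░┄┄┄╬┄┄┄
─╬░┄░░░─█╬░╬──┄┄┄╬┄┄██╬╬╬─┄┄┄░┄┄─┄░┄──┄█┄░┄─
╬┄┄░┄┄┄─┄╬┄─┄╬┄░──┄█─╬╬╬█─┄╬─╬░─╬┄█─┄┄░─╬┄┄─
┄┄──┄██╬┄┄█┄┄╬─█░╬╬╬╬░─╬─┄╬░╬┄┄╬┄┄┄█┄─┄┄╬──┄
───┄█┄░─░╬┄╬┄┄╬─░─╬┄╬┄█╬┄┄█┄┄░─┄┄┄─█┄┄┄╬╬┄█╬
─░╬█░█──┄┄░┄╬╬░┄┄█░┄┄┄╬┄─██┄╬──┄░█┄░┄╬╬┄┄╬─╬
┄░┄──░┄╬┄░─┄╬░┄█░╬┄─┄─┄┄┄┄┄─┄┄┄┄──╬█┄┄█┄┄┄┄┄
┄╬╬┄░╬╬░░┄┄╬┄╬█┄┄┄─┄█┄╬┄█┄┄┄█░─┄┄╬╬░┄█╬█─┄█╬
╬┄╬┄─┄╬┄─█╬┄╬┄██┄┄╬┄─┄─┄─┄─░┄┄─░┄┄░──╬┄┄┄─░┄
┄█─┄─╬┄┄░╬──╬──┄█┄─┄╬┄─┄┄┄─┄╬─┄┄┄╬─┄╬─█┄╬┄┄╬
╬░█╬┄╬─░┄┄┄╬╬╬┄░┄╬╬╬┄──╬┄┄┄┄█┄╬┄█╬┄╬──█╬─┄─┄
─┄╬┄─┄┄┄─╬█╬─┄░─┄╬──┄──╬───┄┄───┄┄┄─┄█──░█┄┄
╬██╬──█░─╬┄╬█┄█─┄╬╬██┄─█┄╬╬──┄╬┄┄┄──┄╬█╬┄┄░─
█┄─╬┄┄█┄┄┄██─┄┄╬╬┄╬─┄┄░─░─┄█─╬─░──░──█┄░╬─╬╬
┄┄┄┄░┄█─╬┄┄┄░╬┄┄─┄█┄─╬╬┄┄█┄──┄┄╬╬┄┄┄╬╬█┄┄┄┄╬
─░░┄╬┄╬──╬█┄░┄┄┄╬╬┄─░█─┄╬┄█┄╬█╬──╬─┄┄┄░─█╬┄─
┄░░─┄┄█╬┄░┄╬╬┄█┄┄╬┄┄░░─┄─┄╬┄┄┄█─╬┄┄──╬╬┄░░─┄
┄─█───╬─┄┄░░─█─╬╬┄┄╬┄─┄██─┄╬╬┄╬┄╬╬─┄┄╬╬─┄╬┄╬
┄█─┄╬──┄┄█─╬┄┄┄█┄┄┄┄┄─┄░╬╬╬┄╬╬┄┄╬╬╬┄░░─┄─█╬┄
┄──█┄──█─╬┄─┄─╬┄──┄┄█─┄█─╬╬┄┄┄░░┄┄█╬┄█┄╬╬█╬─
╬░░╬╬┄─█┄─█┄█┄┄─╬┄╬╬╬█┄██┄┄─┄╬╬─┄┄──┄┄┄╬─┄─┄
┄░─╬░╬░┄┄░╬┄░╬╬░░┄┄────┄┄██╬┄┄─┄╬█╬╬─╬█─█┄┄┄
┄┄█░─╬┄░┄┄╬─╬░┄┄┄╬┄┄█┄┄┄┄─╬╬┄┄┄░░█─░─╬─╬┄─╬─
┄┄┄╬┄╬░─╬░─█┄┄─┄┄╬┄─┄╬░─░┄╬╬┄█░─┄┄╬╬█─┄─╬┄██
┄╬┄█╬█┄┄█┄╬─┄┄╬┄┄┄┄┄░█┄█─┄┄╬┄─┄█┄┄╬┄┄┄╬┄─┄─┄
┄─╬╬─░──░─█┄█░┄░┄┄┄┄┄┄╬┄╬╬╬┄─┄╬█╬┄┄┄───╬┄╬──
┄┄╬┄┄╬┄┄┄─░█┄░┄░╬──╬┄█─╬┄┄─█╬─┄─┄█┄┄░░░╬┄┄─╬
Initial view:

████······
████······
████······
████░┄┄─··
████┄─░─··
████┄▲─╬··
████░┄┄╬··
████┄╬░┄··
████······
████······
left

█████·····
█████·····
█████·····
█████░┄┄─·
█████┄─░─·
█████▲┄─╬·
█████░┄┄╬·
█████┄╬░┄·
█████·····
█████·····

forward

█████·····
█████·····
█████·····
█████╬╬░··
█████░┄┄─·
█████▲─░─·
█████┄┄─╬·
█████░┄┄╬·
█████┄╬░┄·
█████·····

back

█████·····
█████·····
█████╬╬░··
█████░┄┄─·
█████┄─░─·
█████▲┄─╬·
█████░┄┄╬·
█████┄╬░┄·
█████·····
█████·····

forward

█████·····
█████·····
█████·····
█████╬╬░··
█████░┄┄─·
█████▲─░─·
█████┄┄─╬·
█████░┄┄╬·
█████┄╬░┄·
█████·····

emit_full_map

╬╬░·
░┄┄─
▲─░─
┄┄─╬
░┄┄╬
┄╬░┄

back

█████·····
█████·····
█████╬╬░··
█████░┄┄─·
█████┄─░─·
█████▲┄─╬·
█████░┄┄╬·
█████┄╬░┄·
█████·····
█████·····
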